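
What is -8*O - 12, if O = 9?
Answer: -84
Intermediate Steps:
-8*O - 12 = -8*9 - 12 = -72 - 12 = -84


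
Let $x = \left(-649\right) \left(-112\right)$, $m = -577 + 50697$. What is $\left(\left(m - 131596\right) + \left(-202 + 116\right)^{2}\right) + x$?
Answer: $-1392$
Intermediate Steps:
$m = 50120$
$x = 72688$
$\left(\left(m - 131596\right) + \left(-202 + 116\right)^{2}\right) + x = \left(\left(50120 - 131596\right) + \left(-202 + 116\right)^{2}\right) + 72688 = \left(-81476 + \left(-86\right)^{2}\right) + 72688 = \left(-81476 + 7396\right) + 72688 = -74080 + 72688 = -1392$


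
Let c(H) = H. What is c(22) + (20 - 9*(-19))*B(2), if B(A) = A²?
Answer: 786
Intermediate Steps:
c(22) + (20 - 9*(-19))*B(2) = 22 + (20 - 9*(-19))*2² = 22 + (20 + 171)*4 = 22 + 191*4 = 22 + 764 = 786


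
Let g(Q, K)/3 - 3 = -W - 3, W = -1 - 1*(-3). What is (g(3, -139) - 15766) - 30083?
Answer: -45855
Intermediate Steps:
W = 2 (W = -1 + 3 = 2)
g(Q, K) = -6 (g(Q, K) = 9 + 3*(-1*2 - 3) = 9 + 3*(-2 - 3) = 9 + 3*(-5) = 9 - 15 = -6)
(g(3, -139) - 15766) - 30083 = (-6 - 15766) - 30083 = -15772 - 30083 = -45855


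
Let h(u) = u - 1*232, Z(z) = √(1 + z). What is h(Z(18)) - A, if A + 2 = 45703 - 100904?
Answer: 54971 + √19 ≈ 54975.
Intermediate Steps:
A = -55203 (A = -2 + (45703 - 100904) = -2 - 55201 = -55203)
h(u) = -232 + u (h(u) = u - 232 = -232 + u)
h(Z(18)) - A = (-232 + √(1 + 18)) - 1*(-55203) = (-232 + √19) + 55203 = 54971 + √19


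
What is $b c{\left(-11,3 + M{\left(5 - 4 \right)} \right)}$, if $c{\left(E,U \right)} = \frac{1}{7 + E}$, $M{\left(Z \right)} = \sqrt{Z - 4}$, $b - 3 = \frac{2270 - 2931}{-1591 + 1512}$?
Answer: $- \frac{449}{158} \approx -2.8418$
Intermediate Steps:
$b = \frac{898}{79}$ ($b = 3 + \frac{2270 - 2931}{-1591 + 1512} = 3 - \frac{661}{-79} = 3 - - \frac{661}{79} = 3 + \frac{661}{79} = \frac{898}{79} \approx 11.367$)
$M{\left(Z \right)} = \sqrt{-4 + Z}$
$b c{\left(-11,3 + M{\left(5 - 4 \right)} \right)} = \frac{898}{79 \left(7 - 11\right)} = \frac{898}{79 \left(-4\right)} = \frac{898}{79} \left(- \frac{1}{4}\right) = - \frac{449}{158}$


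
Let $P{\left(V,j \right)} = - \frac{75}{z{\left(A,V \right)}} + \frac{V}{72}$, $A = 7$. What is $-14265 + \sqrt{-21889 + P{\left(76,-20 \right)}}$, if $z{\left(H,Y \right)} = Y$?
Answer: $-14265 + \frac{i \sqrt{284468551}}{114} \approx -14265.0 + 147.95 i$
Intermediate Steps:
$P{\left(V,j \right)} = - \frac{75}{V} + \frac{V}{72}$
$-14265 + \sqrt{-21889 + P{\left(76,-20 \right)}} = -14265 + \sqrt{-21889 + \left(- \frac{75}{76} + \frac{1}{72} \cdot 76\right)} = -14265 + \sqrt{-21889 + \left(\left(-75\right) \frac{1}{76} + \frac{19}{18}\right)} = -14265 + \sqrt{-21889 + \left(- \frac{75}{76} + \frac{19}{18}\right)} = -14265 + \sqrt{-21889 + \frac{47}{684}} = -14265 + \sqrt{- \frac{14972029}{684}} = -14265 + \frac{i \sqrt{284468551}}{114}$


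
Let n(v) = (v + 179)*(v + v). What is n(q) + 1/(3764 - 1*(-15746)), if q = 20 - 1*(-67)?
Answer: 903000841/19510 ≈ 46284.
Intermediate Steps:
q = 87 (q = 20 + 67 = 87)
n(v) = 2*v*(179 + v) (n(v) = (179 + v)*(2*v) = 2*v*(179 + v))
n(q) + 1/(3764 - 1*(-15746)) = 2*87*(179 + 87) + 1/(3764 - 1*(-15746)) = 2*87*266 + 1/(3764 + 15746) = 46284 + 1/19510 = 903000841/19510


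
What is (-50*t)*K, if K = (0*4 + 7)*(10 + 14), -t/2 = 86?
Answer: 1444800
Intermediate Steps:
t = -172 (t = -2*86 = -172)
K = 168 (K = (0 + 7)*24 = 7*24 = 168)
(-50*t)*K = -50*(-172)*168 = 8600*168 = 1444800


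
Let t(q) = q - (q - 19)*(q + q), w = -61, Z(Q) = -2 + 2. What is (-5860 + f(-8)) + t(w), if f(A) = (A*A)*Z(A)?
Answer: -15681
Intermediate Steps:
Z(Q) = 0
f(A) = 0 (f(A) = (A*A)*0 = A²*0 = 0)
t(q) = q - 2*q*(-19 + q) (t(q) = q - (-19 + q)*2*q = q - 2*q*(-19 + q))
(-5860 + f(-8)) + t(w) = (-5860 + 0) - 61*(39 - 2*(-61)) = -5860 - 61*(39 + 122) = -5860 - 61*161 = -5860 - 9821 = -15681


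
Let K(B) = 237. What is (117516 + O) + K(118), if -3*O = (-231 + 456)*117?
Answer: 108978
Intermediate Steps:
O = -8775 (O = -(-231 + 456)*117/3 = -75*117 = -⅓*26325 = -8775)
(117516 + O) + K(118) = (117516 - 8775) + 237 = 108741 + 237 = 108978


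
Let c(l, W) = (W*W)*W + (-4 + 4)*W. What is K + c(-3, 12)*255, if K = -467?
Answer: 440173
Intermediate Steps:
c(l, W) = W**3 (c(l, W) = W**2*W + 0*W = W**3 + 0 = W**3)
K + c(-3, 12)*255 = -467 + 12**3*255 = -467 + 1728*255 = -467 + 440640 = 440173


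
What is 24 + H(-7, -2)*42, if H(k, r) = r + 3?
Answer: 66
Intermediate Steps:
H(k, r) = 3 + r
24 + H(-7, -2)*42 = 24 + (3 - 2)*42 = 24 + 1*42 = 24 + 42 = 66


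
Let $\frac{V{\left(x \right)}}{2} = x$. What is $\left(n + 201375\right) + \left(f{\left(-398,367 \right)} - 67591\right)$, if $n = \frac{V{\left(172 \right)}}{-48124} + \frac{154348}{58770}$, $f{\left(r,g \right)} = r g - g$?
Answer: $- \frac{4470886843531}{353530935} \approx -12646.0$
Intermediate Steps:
$V{\left(x \right)} = 2 x$
$f{\left(r,g \right)} = - g + g r$ ($f{\left(r,g \right)} = g r - g = - g + g r$)
$n = \frac{925953284}{353530935}$ ($n = \frac{2 \cdot 172}{-48124} + \frac{154348}{58770} = 344 \left(- \frac{1}{48124}\right) + 154348 \cdot \frac{1}{58770} = - \frac{86}{12031} + \frac{77174}{29385} = \frac{925953284}{353530935} \approx 2.6192$)
$\left(n + 201375\right) + \left(f{\left(-398,367 \right)} - 67591\right) = \left(\frac{925953284}{353530935} + 201375\right) + \left(367 \left(-1 - 398\right) - 67591\right) = \frac{71193217988909}{353530935} + \left(367 \left(-399\right) - 67591\right) = \frac{71193217988909}{353530935} - 214024 = - \frac{4470886843531}{353530935}$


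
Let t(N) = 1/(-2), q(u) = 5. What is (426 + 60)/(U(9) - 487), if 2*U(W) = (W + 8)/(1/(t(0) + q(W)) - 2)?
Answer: -15552/15737 ≈ -0.98824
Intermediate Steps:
t(N) = -½
U(W) = -9/4 - 9*W/32 (U(W) = ((W + 8)/(1/(-½ + 5) - 2))/2 = ((8 + W)/(1/(9/2) - 2))/2 = ((8 + W)/(2/9 - 2))/2 = ((8 + W)/(-16/9))/2 = ((8 + W)*(-9/16))/2 = (-9/2 - 9*W/16)/2 = -9/4 - 9*W/32)
(426 + 60)/(U(9) - 487) = (426 + 60)/((-9/4 - 9/32*9) - 487) = 486/((-9/4 - 81/32) - 487) = 486/(-153/32 - 487) = 486/(-15737/32) = -32/15737*486 = -15552/15737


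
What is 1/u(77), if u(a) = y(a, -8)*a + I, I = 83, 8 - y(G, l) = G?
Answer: -1/5230 ≈ -0.00019120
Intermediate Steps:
y(G, l) = 8 - G
u(a) = 83 + a*(8 - a) (u(a) = (8 - a)*a + 83 = a*(8 - a) + 83 = 83 + a*(8 - a))
1/u(77) = 1/(83 - 1*77*(-8 + 77)) = 1/(83 - 1*77*69) = 1/(83 - 5313) = 1/(-5230) = -1/5230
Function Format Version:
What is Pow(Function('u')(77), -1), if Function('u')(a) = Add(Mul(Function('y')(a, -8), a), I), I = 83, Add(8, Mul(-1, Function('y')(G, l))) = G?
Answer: Rational(-1, 5230) ≈ -0.00019120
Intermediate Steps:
Function('y')(G, l) = Add(8, Mul(-1, G))
Function('u')(a) = Add(83, Mul(a, Add(8, Mul(-1, a)))) (Function('u')(a) = Add(Mul(Add(8, Mul(-1, a)), a), 83) = Add(Mul(a, Add(8, Mul(-1, a))), 83) = Add(83, Mul(a, Add(8, Mul(-1, a)))))
Pow(Function('u')(77), -1) = Pow(Add(83, Mul(-1, 77, Add(-8, 77))), -1) = Pow(Add(83, Mul(-1, 77, 69)), -1) = Pow(Add(83, -5313), -1) = Pow(-5230, -1) = Rational(-1, 5230)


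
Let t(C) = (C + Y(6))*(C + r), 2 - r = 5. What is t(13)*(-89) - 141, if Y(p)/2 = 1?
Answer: -13491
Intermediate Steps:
r = -3 (r = 2 - 1*5 = 2 - 5 = -3)
Y(p) = 2 (Y(p) = 2*1 = 2)
t(C) = (-3 + C)*(2 + C) (t(C) = (C + 2)*(C - 3) = (2 + C)*(-3 + C) = (-3 + C)*(2 + C))
t(13)*(-89) - 141 = (-6 + 13² - 1*13)*(-89) - 141 = (-6 + 169 - 13)*(-89) - 141 = 150*(-89) - 141 = -13350 - 141 = -13491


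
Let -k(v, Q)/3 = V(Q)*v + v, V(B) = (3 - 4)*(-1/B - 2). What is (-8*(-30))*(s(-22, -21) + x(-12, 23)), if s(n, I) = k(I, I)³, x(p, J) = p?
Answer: 1544362560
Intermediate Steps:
V(B) = 2 + 1/B (V(B) = -(-2 - 1/B) = 2 + 1/B)
k(v, Q) = -3*v - 3*v*(2 + 1/Q) (k(v, Q) = -3*((2 + 1/Q)*v + v) = -3*(v*(2 + 1/Q) + v) = -3*(v + v*(2 + 1/Q)) = -3*v - 3*v*(2 + 1/Q))
s(n, I) = (-3 - 9*I)³ (s(n, I) = (-9*I - 3*I/I)³ = (-9*I - 3)³ = (-3 - 9*I)³)
(-8*(-30))*(s(-22, -21) + x(-12, 23)) = (-8*(-30))*(-27*(1 + 3*(-21))³ - 12) = 240*(-27*(1 - 63)³ - 12) = 240*(-27*(-62)³ - 12) = 240*(-27*(-238328) - 12) = 240*(6434856 - 12) = 240*6434844 = 1544362560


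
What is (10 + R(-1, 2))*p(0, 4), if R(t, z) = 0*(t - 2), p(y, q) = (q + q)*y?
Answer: 0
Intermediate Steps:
p(y, q) = 2*q*y (p(y, q) = (2*q)*y = 2*q*y)
R(t, z) = 0 (R(t, z) = 0*(-2 + t) = 0)
(10 + R(-1, 2))*p(0, 4) = (10 + 0)*(2*4*0) = 10*0 = 0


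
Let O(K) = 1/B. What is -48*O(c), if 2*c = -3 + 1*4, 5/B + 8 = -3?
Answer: 528/5 ≈ 105.60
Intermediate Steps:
B = -5/11 (B = 5/(-8 - 3) = 5/(-11) = 5*(-1/11) = -5/11 ≈ -0.45455)
c = ½ (c = (-3 + 1*4)/2 = (-3 + 4)/2 = (½)*1 = ½ ≈ 0.50000)
O(K) = -11/5 (O(K) = 1/(-5/11) = -11/5)
-48*O(c) = -48*(-11/5) = 528/5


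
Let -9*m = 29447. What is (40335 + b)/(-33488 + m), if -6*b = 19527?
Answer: -667449/661678 ≈ -1.0087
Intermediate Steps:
b = -6509/2 (b = -1/6*19527 = -6509/2 ≈ -3254.5)
m = -29447/9 (m = -1/9*29447 = -29447/9 ≈ -3271.9)
(40335 + b)/(-33488 + m) = (40335 - 6509/2)/(-33488 - 29447/9) = 74161/(2*(-330839/9)) = (74161/2)*(-9/330839) = -667449/661678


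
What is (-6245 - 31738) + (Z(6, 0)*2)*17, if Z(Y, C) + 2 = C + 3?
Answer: -37949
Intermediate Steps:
Z(Y, C) = 1 + C (Z(Y, C) = -2 + (C + 3) = -2 + (3 + C) = 1 + C)
(-6245 - 31738) + (Z(6, 0)*2)*17 = (-6245 - 31738) + ((1 + 0)*2)*17 = -37983 + (1*2)*17 = -37983 + 2*17 = -37983 + 34 = -37949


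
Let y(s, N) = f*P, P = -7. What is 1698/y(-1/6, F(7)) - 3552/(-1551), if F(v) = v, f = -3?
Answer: 300910/3619 ≈ 83.147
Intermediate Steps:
y(s, N) = 21 (y(s, N) = -3*(-7) = 21)
1698/y(-1/6, F(7)) - 3552/(-1551) = 1698/21 - 3552/(-1551) = 1698*(1/21) - 3552*(-1/1551) = 566/7 + 1184/517 = 300910/3619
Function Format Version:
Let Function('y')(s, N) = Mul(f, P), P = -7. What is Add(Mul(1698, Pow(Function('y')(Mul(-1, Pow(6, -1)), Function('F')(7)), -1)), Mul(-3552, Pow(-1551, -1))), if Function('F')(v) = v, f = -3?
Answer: Rational(300910, 3619) ≈ 83.147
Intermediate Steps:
Function('y')(s, N) = 21 (Function('y')(s, N) = Mul(-3, -7) = 21)
Add(Mul(1698, Pow(Function('y')(Mul(-1, Pow(6, -1)), Function('F')(7)), -1)), Mul(-3552, Pow(-1551, -1))) = Add(Mul(1698, Pow(21, -1)), Mul(-3552, Pow(-1551, -1))) = Add(Mul(1698, Rational(1, 21)), Mul(-3552, Rational(-1, 1551))) = Add(Rational(566, 7), Rational(1184, 517)) = Rational(300910, 3619)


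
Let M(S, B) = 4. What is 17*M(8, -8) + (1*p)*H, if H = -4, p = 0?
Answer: 68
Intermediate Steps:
17*M(8, -8) + (1*p)*H = 17*4 + (1*0)*(-4) = 68 + 0*(-4) = 68 + 0 = 68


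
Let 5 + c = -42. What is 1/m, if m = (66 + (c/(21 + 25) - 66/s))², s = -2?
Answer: 2116/20313049 ≈ 0.00010417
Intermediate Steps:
c = -47 (c = -5 - 42 = -47)
m = 20313049/2116 (m = (66 + (-47/(21 + 25) - 66/(-2)))² = (66 + (-47/46 - 66*(-½)))² = (66 + (-47*1/46 + 33))² = (66 + (-47/46 + 33))² = (66 + 1471/46)² = (4507/46)² = 20313049/2116 ≈ 9599.7)
1/m = 1/(20313049/2116) = 2116/20313049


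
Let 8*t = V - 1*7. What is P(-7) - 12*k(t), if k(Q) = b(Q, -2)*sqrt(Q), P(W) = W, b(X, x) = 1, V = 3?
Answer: -7 - 6*I*sqrt(2) ≈ -7.0 - 8.4853*I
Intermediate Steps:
t = -1/2 (t = (3 - 1*7)/8 = (3 - 7)/8 = (1/8)*(-4) = -1/2 ≈ -0.50000)
k(Q) = sqrt(Q) (k(Q) = 1*sqrt(Q) = sqrt(Q))
P(-7) - 12*k(t) = -7 - 6*I*sqrt(2)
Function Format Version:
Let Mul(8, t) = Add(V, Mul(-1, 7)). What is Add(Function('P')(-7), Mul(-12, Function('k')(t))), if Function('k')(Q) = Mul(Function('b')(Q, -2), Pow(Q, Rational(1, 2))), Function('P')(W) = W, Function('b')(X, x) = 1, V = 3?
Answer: Add(-7, Mul(-6, I, Pow(2, Rational(1, 2)))) ≈ Add(-7.0000, Mul(-8.4853, I))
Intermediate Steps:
t = Rational(-1, 2) (t = Mul(Rational(1, 8), Add(3, Mul(-1, 7))) = Mul(Rational(1, 8), Add(3, -7)) = Mul(Rational(1, 8), -4) = Rational(-1, 2) ≈ -0.50000)
Function('k')(Q) = Pow(Q, Rational(1, 2)) (Function('k')(Q) = Mul(1, Pow(Q, Rational(1, 2))) = Pow(Q, Rational(1, 2)))
Add(Function('P')(-7), Mul(-12, Function('k')(t))) = Add(-7, Mul(-12, Pow(Rational(-1, 2), Rational(1, 2)))) = Add(-7, Mul(-12, Mul(Rational(1, 2), I, Pow(2, Rational(1, 2))))) = Add(-7, Mul(-6, I, Pow(2, Rational(1, 2))))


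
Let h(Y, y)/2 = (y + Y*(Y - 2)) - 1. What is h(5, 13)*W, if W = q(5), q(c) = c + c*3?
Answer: 1080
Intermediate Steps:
h(Y, y) = -2 + 2*y + 2*Y*(-2 + Y) (h(Y, y) = 2*((y + Y*(Y - 2)) - 1) = 2*((y + Y*(-2 + Y)) - 1) = 2*(-1 + y + Y*(-2 + Y)) = -2 + 2*y + 2*Y*(-2 + Y))
q(c) = 4*c (q(c) = c + 3*c = 4*c)
W = 20 (W = 4*5 = 20)
h(5, 13)*W = (-2 - 4*5 + 2*13 + 2*5²)*20 = (-2 - 20 + 26 + 2*25)*20 = (-2 - 20 + 26 + 50)*20 = 54*20 = 1080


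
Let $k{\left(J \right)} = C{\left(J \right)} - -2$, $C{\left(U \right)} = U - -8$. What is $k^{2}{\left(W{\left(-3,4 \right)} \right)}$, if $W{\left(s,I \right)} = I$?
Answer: $196$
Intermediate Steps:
$C{\left(U \right)} = 8 + U$ ($C{\left(U \right)} = U + 8 = 8 + U$)
$k{\left(J \right)} = 10 + J$ ($k{\left(J \right)} = \left(8 + J\right) - -2 = \left(8 + J\right) + 2 = 10 + J$)
$k^{2}{\left(W{\left(-3,4 \right)} \right)} = \left(10 + 4\right)^{2} = 14^{2} = 196$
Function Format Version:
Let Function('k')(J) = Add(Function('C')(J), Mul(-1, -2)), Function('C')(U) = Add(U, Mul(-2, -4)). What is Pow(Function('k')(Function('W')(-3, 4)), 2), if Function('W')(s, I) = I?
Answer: 196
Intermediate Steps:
Function('C')(U) = Add(8, U) (Function('C')(U) = Add(U, 8) = Add(8, U))
Function('k')(J) = Add(10, J) (Function('k')(J) = Add(Add(8, J), Mul(-1, -2)) = Add(Add(8, J), 2) = Add(10, J))
Pow(Function('k')(Function('W')(-3, 4)), 2) = Pow(Add(10, 4), 2) = Pow(14, 2) = 196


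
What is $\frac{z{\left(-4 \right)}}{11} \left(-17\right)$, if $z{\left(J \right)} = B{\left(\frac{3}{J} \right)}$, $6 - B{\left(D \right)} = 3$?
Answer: $- \frac{51}{11} \approx -4.6364$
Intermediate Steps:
$B{\left(D \right)} = 3$ ($B{\left(D \right)} = 6 - 3 = 3$)
$z{\left(J \right)} = 3$
$\frac{z{\left(-4 \right)}}{11} \left(-17\right) = \frac{3}{11} \left(-17\right) = - \frac{51}{11}$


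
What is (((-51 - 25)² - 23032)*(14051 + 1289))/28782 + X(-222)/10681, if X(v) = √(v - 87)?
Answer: -3393680/369 + I*√309/10681 ≈ -9197.0 + 0.0016458*I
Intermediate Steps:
X(v) = √(-87 + v)
(((-51 - 25)² - 23032)*(14051 + 1289))/28782 + X(-222)/10681 = (((-51 - 25)² - 23032)*(14051 + 1289))/28782 + √(-87 - 222)/10681 = (((-76)² - 23032)*15340)*(1/28782) + √(-309)*(1/10681) = ((5776 - 23032)*15340)*(1/28782) + (I*√309)*(1/10681) = -17256*15340*(1/28782) + I*√309/10681 = -264707040*1/28782 + I*√309/10681 = -3393680/369 + I*√309/10681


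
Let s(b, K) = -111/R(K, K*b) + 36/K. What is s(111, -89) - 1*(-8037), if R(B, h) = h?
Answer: 715258/89 ≈ 8036.6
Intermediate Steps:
s(b, K) = 36/K - 111/(K*b) (s(b, K) = -111*1/(K*b) + 36/K = -111/(K*b) + 36/K = 36/K - 111/(K*b))
s(111, -89) - 1*(-8037) = 3*(-37 + 12*111)/(-89*111) - 1*(-8037) = 3*(-1/89)*(1/111)*(-37 + 1332) + 8037 = 3*(-1/89)*(1/111)*1295 + 8037 = -35/89 + 8037 = 715258/89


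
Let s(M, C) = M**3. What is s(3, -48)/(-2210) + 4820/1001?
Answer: 817321/170170 ≈ 4.8030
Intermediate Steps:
s(3, -48)/(-2210) + 4820/1001 = 3**3/(-2210) + 4820/1001 = 27*(-1/2210) + 4820*(1/1001) = -27/2210 + 4820/1001 = 817321/170170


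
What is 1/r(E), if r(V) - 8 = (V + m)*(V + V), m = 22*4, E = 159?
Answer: 1/78554 ≈ 1.2730e-5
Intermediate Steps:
m = 88
r(V) = 8 + 2*V*(88 + V) (r(V) = 8 + (V + 88)*(V + V) = 8 + (88 + V)*(2*V) = 8 + 2*V*(88 + V))
1/r(E) = 1/(8 + 2*159**2 + 176*159) = 1/(8 + 2*25281 + 27984) = 1/(8 + 50562 + 27984) = 1/78554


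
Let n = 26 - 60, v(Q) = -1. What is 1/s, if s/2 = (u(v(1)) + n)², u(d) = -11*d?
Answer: 1/1058 ≈ 0.00094518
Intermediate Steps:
n = -34
s = 1058 (s = 2*(-11*(-1) - 34)² = 2*(11 - 34)² = 2*(-23)² = 2*529 = 1058)
1/s = 1/1058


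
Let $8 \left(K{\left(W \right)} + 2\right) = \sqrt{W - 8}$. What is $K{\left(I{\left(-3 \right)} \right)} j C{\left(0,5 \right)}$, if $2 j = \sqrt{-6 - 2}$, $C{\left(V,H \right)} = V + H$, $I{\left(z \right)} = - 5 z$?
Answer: $\frac{5 i \sqrt{2} \left(-16 + \sqrt{7}\right)}{8} \approx - 11.804 i$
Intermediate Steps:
$C{\left(V,H \right)} = H + V$
$K{\left(W \right)} = -2 + \frac{\sqrt{-8 + W}}{8}$ ($K{\left(W \right)} = -2 + \frac{\sqrt{W - 8}}{8} = -2 + \frac{\sqrt{-8 + W}}{8}$)
$j = i \sqrt{2}$ ($j = \frac{\sqrt{-6 - 2}}{2} = \frac{\sqrt{-8}}{2} = \frac{2 i \sqrt{2}}{2} = i \sqrt{2} \approx 1.4142 i$)
$K{\left(I{\left(-3 \right)} \right)} j C{\left(0,5 \right)} = \left(-2 + \frac{\sqrt{-8 - -15}}{8}\right) i \sqrt{2} \left(5 + 0\right) = \left(-2 + \frac{\sqrt{-8 + 15}}{8}\right) i \sqrt{2} \cdot 5 = \left(-2 + \frac{\sqrt{7}}{8}\right) i \sqrt{2} \cdot 5 = i \sqrt{2} \left(-2 + \frac{\sqrt{7}}{8}\right) 5 = 5 i \sqrt{2} \left(-2 + \frac{\sqrt{7}}{8}\right)$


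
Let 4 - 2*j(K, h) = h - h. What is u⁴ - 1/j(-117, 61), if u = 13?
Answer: 57121/2 ≈ 28561.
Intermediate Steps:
j(K, h) = 2 (j(K, h) = 2 - (h - h)/2 = 2 - ½*0 = 2 + 0 = 2)
u⁴ - 1/j(-117, 61) = 13⁴ - 1/2 = 28561 - 1*½ = 28561 - ½ = 57121/2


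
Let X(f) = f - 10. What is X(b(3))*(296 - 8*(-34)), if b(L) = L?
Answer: -3976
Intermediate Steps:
X(f) = -10 + f
X(b(3))*(296 - 8*(-34)) = (-10 + 3)*(296 - 8*(-34)) = -7*(296 + 272) = -7*568 = -3976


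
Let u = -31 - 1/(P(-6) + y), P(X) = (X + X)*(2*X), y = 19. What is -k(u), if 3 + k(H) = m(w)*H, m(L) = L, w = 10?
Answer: 51029/163 ≈ 313.06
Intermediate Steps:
P(X) = 4*X² (P(X) = (2*X)*(2*X) = 4*X²)
u = -5054/163 (u = -31 - 1/(4*(-6)² + 19) = -31 - 1/(4*36 + 19) = -31 - 1/(144 + 19) = -31 - 1/163 = -5054/163 ≈ -31.006)
k(H) = -3 + 10*H
-k(u) = -(-3 + 10*(-5054/163)) = -(-3 - 50540/163) = -1*(-51029/163) = 51029/163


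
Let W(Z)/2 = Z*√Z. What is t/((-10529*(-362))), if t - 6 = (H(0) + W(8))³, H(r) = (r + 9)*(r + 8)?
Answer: 407811/1905749 + 281600*√2/1905749 ≈ 0.42296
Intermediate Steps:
W(Z) = 2*Z^(3/2) (W(Z) = 2*(Z*√Z) = 2*Z^(3/2))
H(r) = (8 + r)*(9 + r) (H(r) = (9 + r)*(8 + r) = (8 + r)*(9 + r))
t = 6 + (72 + 32*√2)³ (t = 6 + ((72 + 0² + 17*0) + 2*8^(3/2))³ = 6 + ((72 + 0 + 0) + 2*(16*√2))³ = 6 + (72 + 32*√2)³ ≈ 1.6121e+6)
t/((-10529*(-362))) = (815622 + 563200*√2)/((-10529*(-362))) = (815622 + 563200*√2)/3811498 = (815622 + 563200*√2)*(1/3811498) = 407811/1905749 + 281600*√2/1905749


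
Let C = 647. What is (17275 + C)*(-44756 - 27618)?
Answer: -1297086828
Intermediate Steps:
(17275 + C)*(-44756 - 27618) = (17275 + 647)*(-44756 - 27618) = 17922*(-72374) = -1297086828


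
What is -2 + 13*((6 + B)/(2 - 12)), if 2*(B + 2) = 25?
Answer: -469/20 ≈ -23.450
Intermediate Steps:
B = 21/2 (B = -2 + (1/2)*25 = -2 + 25/2 = 21/2 ≈ 10.500)
-2 + 13*((6 + B)/(2 - 12)) = -2 + 13*((6 + 21/2)/(2 - 12)) = -2 + 13*((33/2)/(-10)) = -2 + 13*((33/2)*(-1/10)) = -2 + 13*(-33/20) = -2 - 429/20 = -469/20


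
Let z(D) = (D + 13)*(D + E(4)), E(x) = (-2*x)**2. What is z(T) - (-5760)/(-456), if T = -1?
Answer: 14124/19 ≈ 743.37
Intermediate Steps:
E(x) = 4*x**2
z(D) = (13 + D)*(64 + D) (z(D) = (D + 13)*(D + 4*4**2) = (13 + D)*(D + 4*16) = (13 + D)*(D + 64) = (13 + D)*(64 + D))
z(T) - (-5760)/(-456) = (832 + (-1)**2 + 77*(-1)) - (-5760)/(-456) = (832 + 1 - 77) - (-5760)*(-1)/456 = 756 - 72*10/57 = 756 - 240/19 = 14124/19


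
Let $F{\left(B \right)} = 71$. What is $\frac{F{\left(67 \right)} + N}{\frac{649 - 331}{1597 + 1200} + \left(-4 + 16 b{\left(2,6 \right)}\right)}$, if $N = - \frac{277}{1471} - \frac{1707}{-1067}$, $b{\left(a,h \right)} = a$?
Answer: $\frac{317890196045}{123420545138} \approx 2.5757$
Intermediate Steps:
$N = \frac{2215438}{1569557}$ ($N = \left(-277\right) \frac{1}{1471} - - \frac{1707}{1067} = - \frac{277}{1471} + \frac{1707}{1067} = \frac{2215438}{1569557} \approx 1.4115$)
$\frac{F{\left(67 \right)} + N}{\frac{649 - 331}{1597 + 1200} + \left(-4 + 16 b{\left(2,6 \right)}\right)} = \frac{71 + \frac{2215438}{1569557}}{\frac{649 - 331}{1597 + 1200} + \left(-4 + 16 \cdot 2\right)} = \frac{113653985}{1569557 \left(\frac{318}{2797} + \left(-4 + 32\right)\right)} = \frac{113653985}{1569557 \left(318 \cdot \frac{1}{2797} + 28\right)} = \frac{113653985}{1569557 \left(\frac{318}{2797} + 28\right)} = \frac{113653985}{1569557 \cdot \frac{78634}{2797}} = \frac{113653985}{1569557} \cdot \frac{2797}{78634} = \frac{317890196045}{123420545138}$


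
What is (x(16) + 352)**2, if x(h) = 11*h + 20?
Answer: 300304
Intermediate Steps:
x(h) = 20 + 11*h
(x(16) + 352)**2 = ((20 + 11*16) + 352)**2 = ((20 + 176) + 352)**2 = (196 + 352)**2 = 548**2 = 300304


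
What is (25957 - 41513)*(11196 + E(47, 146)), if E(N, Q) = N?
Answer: -174896108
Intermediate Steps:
(25957 - 41513)*(11196 + E(47, 146)) = (25957 - 41513)*(11196 + 47) = -15556*11243 = -174896108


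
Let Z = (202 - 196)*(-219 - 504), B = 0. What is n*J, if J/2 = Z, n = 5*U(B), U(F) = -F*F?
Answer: 0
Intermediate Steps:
U(F) = -F²
Z = -4338 (Z = 6*(-723) = -4338)
n = 0 (n = 5*(-1*0²) = 5*(-1*0) = 5*0 = 0)
J = -8676 (J = 2*(-4338) = -8676)
n*J = 0*(-8676) = 0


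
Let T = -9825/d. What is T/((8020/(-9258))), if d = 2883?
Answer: 3031995/770722 ≈ 3.9340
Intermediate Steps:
T = -3275/961 (T = -9825/2883 = -9825*1/2883 = -3275/961 ≈ -3.4079)
T/((8020/(-9258))) = -3275/(961*(8020/(-9258))) = -3275/(961*(8020*(-1/9258))) = -3275/(961*(-4010/4629)) = -3275/961*(-4629/4010) = 3031995/770722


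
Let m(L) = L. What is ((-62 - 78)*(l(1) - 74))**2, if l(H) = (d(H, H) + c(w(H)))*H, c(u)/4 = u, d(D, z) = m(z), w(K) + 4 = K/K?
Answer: 141610000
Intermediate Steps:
w(K) = -3 (w(K) = -4 + K/K = -4 + 1 = -3)
d(D, z) = z
c(u) = 4*u
l(H) = H*(-12 + H) (l(H) = (H + 4*(-3))*H = (H - 12)*H = (-12 + H)*H = H*(-12 + H))
((-62 - 78)*(l(1) - 74))**2 = ((-62 - 78)*(1*(-12 + 1) - 74))**2 = (-140*(1*(-11) - 74))**2 = (-140*(-11 - 74))**2 = (-140*(-85))**2 = 11900**2 = 141610000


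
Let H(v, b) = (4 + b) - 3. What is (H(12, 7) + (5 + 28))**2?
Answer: 1681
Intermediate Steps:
H(v, b) = 1 + b
(H(12, 7) + (5 + 28))**2 = ((1 + 7) + (5 + 28))**2 = (8 + 33)**2 = 41**2 = 1681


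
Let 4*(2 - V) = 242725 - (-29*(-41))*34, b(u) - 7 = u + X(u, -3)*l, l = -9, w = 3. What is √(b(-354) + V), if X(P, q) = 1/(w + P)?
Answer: I*√309795603/78 ≈ 225.65*I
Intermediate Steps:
X(P, q) = 1/(3 + P)
b(u) = 7 + u - 9/(3 + u) (b(u) = 7 + (u - 9/(3 + u)) = 7 + u - 9/(3 + u))
V = -202291/4 (V = 2 - (242725 - (-29*(-41))*34)/4 = 2 - (242725 - 1189*34)/4 = 2 - (242725 - 1*40426)/4 = 2 - (242725 - 40426)/4 = 2 - ¼*202299 = 2 - 202299/4 = -202291/4 ≈ -50573.)
√(b(-354) + V) = √((-9 + (3 - 354)*(7 - 354))/(3 - 354) - 202291/4) = √((-9 - 351*(-347))/(-351) - 202291/4) = √(-(-9 + 121797)/351 - 202291/4) = √(-1/351*121788 - 202291/4) = √(-13532/39 - 202291/4) = √(-7943477/156) = I*√309795603/78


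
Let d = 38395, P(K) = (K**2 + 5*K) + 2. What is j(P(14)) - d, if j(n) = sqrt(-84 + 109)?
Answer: -38390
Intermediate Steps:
P(K) = 2 + K**2 + 5*K
j(n) = 5 (j(n) = sqrt(25) = 5)
j(P(14)) - d = 5 - 1*38395 = 5 - 38395 = -38390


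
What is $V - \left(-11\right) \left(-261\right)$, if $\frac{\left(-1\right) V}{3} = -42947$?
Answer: $125970$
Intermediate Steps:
$V = 128841$ ($V = \left(-3\right) \left(-42947\right) = 128841$)
$V - \left(-11\right) \left(-261\right) = 128841 - \left(-11\right) \left(-261\right) = 128841 - 2871 = 125970$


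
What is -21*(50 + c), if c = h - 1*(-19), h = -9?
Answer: -1260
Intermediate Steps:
c = 10 (c = -9 - 1*(-19) = -9 + 19 = 10)
-21*(50 + c) = -21*(50 + 10) = -21*60 = -1260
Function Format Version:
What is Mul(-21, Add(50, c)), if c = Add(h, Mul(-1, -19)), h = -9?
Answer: -1260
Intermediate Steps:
c = 10 (c = Add(-9, Mul(-1, -19)) = Add(-9, 19) = 10)
Mul(-21, Add(50, c)) = Mul(-21, Add(50, 10)) = Mul(-21, 60) = -1260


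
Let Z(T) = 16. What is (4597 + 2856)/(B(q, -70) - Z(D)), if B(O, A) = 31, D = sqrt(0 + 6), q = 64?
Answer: 7453/15 ≈ 496.87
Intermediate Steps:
D = sqrt(6) ≈ 2.4495
(4597 + 2856)/(B(q, -70) - Z(D)) = (4597 + 2856)/(31 - 1*16) = 7453/(31 - 16) = 7453/15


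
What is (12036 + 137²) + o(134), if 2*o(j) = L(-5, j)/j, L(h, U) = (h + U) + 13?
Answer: 4127941/134 ≈ 30806.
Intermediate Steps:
L(h, U) = 13 + U + h (L(h, U) = (U + h) + 13 = 13 + U + h)
o(j) = (8 + j)/(2*j) (o(j) = ((13 + j - 5)/j)/2 = ((8 + j)/j)/2 = (8 + j)/(2*j))
(12036 + 137²) + o(134) = (12036 + 137²) + (½)*(8 + 134)/134 = (12036 + 18769) + (½)*(1/134)*142 = 30805 + 71/134 = 4127941/134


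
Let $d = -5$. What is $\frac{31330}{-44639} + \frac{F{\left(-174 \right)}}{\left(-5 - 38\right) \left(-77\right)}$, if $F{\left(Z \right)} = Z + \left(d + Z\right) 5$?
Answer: $- \frac{21636103}{21114247} \approx -1.0247$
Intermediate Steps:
$F{\left(Z \right)} = -25 + 6 Z$ ($F{\left(Z \right)} = Z + \left(-5 + Z\right) 5 = Z + \left(-25 + 5 Z\right) = -25 + 6 Z$)
$\frac{31330}{-44639} + \frac{F{\left(-174 \right)}}{\left(-5 - 38\right) \left(-77\right)} = \frac{31330}{-44639} + \frac{-25 + 6 \left(-174\right)}{\left(-5 - 38\right) \left(-77\right)} = 31330 \left(- \frac{1}{44639}\right) + \frac{-25 - 1044}{\left(-43\right) \left(-77\right)} = - \frac{31330}{44639} - \frac{1069}{3311} = - \frac{21636103}{21114247}$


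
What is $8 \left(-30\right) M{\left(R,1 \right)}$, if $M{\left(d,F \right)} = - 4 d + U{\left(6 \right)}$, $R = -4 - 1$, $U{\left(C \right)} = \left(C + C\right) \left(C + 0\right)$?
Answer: $-22080$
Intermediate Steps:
$U{\left(C \right)} = 2 C^{2}$ ($U{\left(C \right)} = 2 C C = 2 C^{2}$)
$R = -5$ ($R = -4 - 1 = -5$)
$M{\left(d,F \right)} = 72 - 4 d$ ($M{\left(d,F \right)} = - 4 d + 2 \cdot 6^{2} = - 4 d + 2 \cdot 36 = - 4 d + 72 = 72 - 4 d$)
$8 \left(-30\right) M{\left(R,1 \right)} = 8 \left(-30\right) \left(72 - -20\right) = - 240 \left(72 + 20\right) = \left(-240\right) 92 = -22080$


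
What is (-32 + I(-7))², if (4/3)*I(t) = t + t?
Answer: 7225/4 ≈ 1806.3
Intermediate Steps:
I(t) = 3*t/2 (I(t) = 3*(t + t)/4 = 3*(2*t)/4 = 3*t/2)
(-32 + I(-7))² = (-32 + (3/2)*(-7))² = (-32 - 21/2)² = (-85/2)² = 7225/4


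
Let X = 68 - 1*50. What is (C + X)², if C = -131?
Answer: 12769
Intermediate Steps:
X = 18 (X = 68 - 50 = 18)
(C + X)² = (-131 + 18)² = (-113)² = 12769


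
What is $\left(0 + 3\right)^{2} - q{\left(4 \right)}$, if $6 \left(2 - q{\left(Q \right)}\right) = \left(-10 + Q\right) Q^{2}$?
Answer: $-9$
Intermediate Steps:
$q{\left(Q \right)} = 2 - \frac{Q^{2} \left(-10 + Q\right)}{6}$ ($q{\left(Q \right)} = 2 - \frac{\left(-10 + Q\right) Q^{2}}{6} = 2 - \frac{Q^{2} \left(-10 + Q\right)}{6}$)
$\left(0 + 3\right)^{2} - q{\left(4 \right)} = \left(0 + 3\right)^{2} - \left(2 - \frac{4^{3}}{6} + \frac{5 \cdot 4^{2}}{3}\right) = 3^{2} - \left(2 - \frac{32}{3} + \frac{5}{3} \cdot 16\right) = 9 - \left(2 - \frac{32}{3} + \frac{80}{3}\right) = 9 - 18 = -9$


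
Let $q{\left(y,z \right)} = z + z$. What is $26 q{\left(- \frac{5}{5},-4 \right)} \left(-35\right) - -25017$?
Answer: $32297$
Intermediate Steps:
$q{\left(y,z \right)} = 2 z$
$26 q{\left(- \frac{5}{5},-4 \right)} \left(-35\right) - -25017 = 26 \cdot 2 \left(-4\right) \left(-35\right) - -25017 = 26 \left(-8\right) \left(-35\right) + 25017 = \left(-208\right) \left(-35\right) + 25017 = 7280 + 25017 = 32297$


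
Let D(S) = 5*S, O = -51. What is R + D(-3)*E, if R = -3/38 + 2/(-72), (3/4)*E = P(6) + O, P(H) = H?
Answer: 615527/684 ≈ 899.89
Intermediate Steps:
E = -60 (E = 4*(6 - 51)/3 = (4/3)*(-45) = -60)
R = -73/684 (R = -3*1/38 + 2*(-1/72) = -3/38 - 1/36 = -73/684 ≈ -0.10673)
R + D(-3)*E = -73/684 + (5*(-3))*(-60) = -73/684 - 15*(-60) = -73/684 + 900 = 615527/684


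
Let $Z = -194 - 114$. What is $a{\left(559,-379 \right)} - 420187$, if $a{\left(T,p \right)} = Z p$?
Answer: $-303455$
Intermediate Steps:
$Z = -308$
$a{\left(T,p \right)} = - 308 p$
$a{\left(559,-379 \right)} - 420187 = \left(-308\right) \left(-379\right) - 420187 = 116732 - 420187 = -303455$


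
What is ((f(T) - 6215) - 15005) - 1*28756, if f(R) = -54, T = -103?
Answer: -50030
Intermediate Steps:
((f(T) - 6215) - 15005) - 1*28756 = ((-54 - 6215) - 15005) - 1*28756 = (-6269 - 15005) - 28756 = -21274 - 28756 = -50030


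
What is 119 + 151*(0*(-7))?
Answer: 119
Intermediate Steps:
119 + 151*(0*(-7)) = 119 + 151*0 = 119 + 0 = 119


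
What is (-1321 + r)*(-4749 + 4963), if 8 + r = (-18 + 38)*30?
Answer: -156006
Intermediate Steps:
r = 592 (r = -8 + (-18 + 38)*30 = -8 + 20*30 = -8 + 600 = 592)
(-1321 + r)*(-4749 + 4963) = (-1321 + 592)*(-4749 + 4963) = -729*214 = -156006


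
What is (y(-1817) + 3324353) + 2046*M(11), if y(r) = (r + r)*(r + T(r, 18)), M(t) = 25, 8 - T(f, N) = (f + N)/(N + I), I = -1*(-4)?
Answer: 106174716/11 ≈ 9.6522e+6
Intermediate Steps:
I = 4
T(f, N) = 8 - (N + f)/(4 + N) (T(f, N) = 8 - (f + N)/(N + 4) = 8 - (N + f)/(4 + N))
y(r) = 2*r*(79/11 + 21*r/22) (y(r) = (r + r)*(r + (32 - r + 7*18)/(4 + 18)) = (2*r)*(r + (32 - r + 126)/22) = (2*r)*(r + (158 - r)/22) = (2*r)*(r + (79/11 - r/22)) = (2*r)*(79/11 + 21*r/22) = 2*r*(79/11 + 21*r/22))
(y(-1817) + 3324353) + 2046*M(11) = ((1/11)*(-1817)*(158 + 21*(-1817)) + 3324353) + 2046*25 = ((1/11)*(-1817)*(158 - 38157) + 3324353) + 51150 = ((1/11)*(-1817)*(-37999) + 3324353) + 51150 = (69044183/11 + 3324353) + 51150 = 105612066/11 + 51150 = 106174716/11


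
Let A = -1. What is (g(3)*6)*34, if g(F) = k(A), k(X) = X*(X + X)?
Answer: 408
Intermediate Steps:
k(X) = 2*X**2 (k(X) = X*(2*X) = 2*X**2)
g(F) = 2 (g(F) = 2*(-1)**2 = 2*1 = 2)
(g(3)*6)*34 = (2*6)*34 = 12*34 = 408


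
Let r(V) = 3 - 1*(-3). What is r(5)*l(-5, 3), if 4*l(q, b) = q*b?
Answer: -45/2 ≈ -22.500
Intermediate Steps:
r(V) = 6 (r(V) = 3 + 3 = 6)
l(q, b) = b*q/4 (l(q, b) = (q*b)/4 = (b*q)/4 = b*q/4)
r(5)*l(-5, 3) = 6*((¼)*3*(-5)) = 6*(-15/4) = -45/2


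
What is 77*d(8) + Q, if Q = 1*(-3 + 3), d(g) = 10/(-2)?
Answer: -385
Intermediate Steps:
d(g) = -5 (d(g) = 10*(-1/2) = -5)
Q = 0 (Q = 1*0 = 0)
77*d(8) + Q = 77*(-5) + 0 = -385 + 0 = -385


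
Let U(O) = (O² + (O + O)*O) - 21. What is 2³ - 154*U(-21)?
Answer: -200500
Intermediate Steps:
U(O) = -21 + 3*O² (U(O) = (O² + (2*O)*O) - 21 = (O² + 2*O²) - 21 = 3*O² - 21 = -21 + 3*O²)
2³ - 154*U(-21) = 2³ - 154*(-21 + 3*(-21)²) = 8 - 154*(-21 + 3*441) = 8 - 154*(-21 + 1323) = 8 - 154*1302 = 8 - 200508 = -200500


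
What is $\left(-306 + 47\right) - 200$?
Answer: $-459$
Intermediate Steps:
$\left(-306 + 47\right) - 200 = -259 - 200 = -459$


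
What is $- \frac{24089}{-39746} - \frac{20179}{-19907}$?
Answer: $\frac{4434513}{2737798} \approx 1.6197$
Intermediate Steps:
$- \frac{24089}{-39746} - \frac{20179}{-19907} = \left(-24089\right) \left(- \frac{1}{39746}\right) - - \frac{1187}{1171} = \frac{1417}{2338} + \frac{1187}{1171} = \frac{4434513}{2737798}$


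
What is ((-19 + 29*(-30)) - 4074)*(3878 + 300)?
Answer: -20735414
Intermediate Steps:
((-19 + 29*(-30)) - 4074)*(3878 + 300) = ((-19 - 870) - 4074)*4178 = (-889 - 4074)*4178 = -4963*4178 = -20735414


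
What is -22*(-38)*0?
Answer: 0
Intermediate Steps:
-22*(-38)*0 = 836*0 = 0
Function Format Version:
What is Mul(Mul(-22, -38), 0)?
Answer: 0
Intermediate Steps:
Mul(Mul(-22, -38), 0) = Mul(836, 0) = 0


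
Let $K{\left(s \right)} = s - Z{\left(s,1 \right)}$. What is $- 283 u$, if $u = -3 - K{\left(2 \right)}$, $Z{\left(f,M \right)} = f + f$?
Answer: $283$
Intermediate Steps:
$Z{\left(f,M \right)} = 2 f$
$K{\left(s \right)} = - s$ ($K{\left(s \right)} = s - 2 s = - s$)
$u = -1$ ($u = -3 - \left(-1\right) 2 = -3 - -2 = -3 + 2 = -1$)
$- 283 u = \left(-283\right) \left(-1\right) = 283$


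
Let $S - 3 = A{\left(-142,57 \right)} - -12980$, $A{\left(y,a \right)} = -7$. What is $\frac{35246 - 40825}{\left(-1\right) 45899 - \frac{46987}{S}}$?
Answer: $\frac{72393104}{595632411} \approx 0.12154$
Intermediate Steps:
$S = 12976$ ($S = 3 - -12973 = 3 + \left(-7 + 12980\right) = 3 + 12973 = 12976$)
$\frac{35246 - 40825}{\left(-1\right) 45899 - \frac{46987}{S}} = \frac{35246 - 40825}{\left(-1\right) 45899 - \frac{46987}{12976}} = - \frac{5579}{-45899 - \frac{46987}{12976}} = - \frac{5579}{- \frac{595632411}{12976}} = \left(-5579\right) \left(- \frac{12976}{595632411}\right) = \frac{72393104}{595632411}$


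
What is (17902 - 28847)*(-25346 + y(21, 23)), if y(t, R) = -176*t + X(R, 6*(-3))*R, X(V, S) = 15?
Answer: 314088665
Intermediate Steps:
y(t, R) = -176*t + 15*R
(17902 - 28847)*(-25346 + y(21, 23)) = (17902 - 28847)*(-25346 + (-176*21 + 15*23)) = -10945*(-25346 + (-3696 + 345)) = -10945*(-25346 - 3351) = -10945*(-28697) = 314088665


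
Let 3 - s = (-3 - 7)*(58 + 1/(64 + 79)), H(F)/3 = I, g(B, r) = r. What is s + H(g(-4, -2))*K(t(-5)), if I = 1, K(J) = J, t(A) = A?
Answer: 81234/143 ≈ 568.07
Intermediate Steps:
H(F) = 3 (H(F) = 3*1 = 3)
s = 83379/143 (s = 3 - (-3 - 7)*(58 + 1/(64 + 79)) = 3 - (-10)*(58 + 1/143) = 3 - (-10)*8295/143 = 3 - 1*(-82950/143) = 3 + 82950/143 = 83379/143 ≈ 583.07)
s + H(g(-4, -2))*K(t(-5)) = 83379/143 + 3*(-5) = 83379/143 - 15 = 81234/143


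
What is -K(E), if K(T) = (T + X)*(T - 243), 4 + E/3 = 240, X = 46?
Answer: -350610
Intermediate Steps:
E = 708 (E = -12 + 3*240 = -12 + 720 = 708)
K(T) = (-243 + T)*(46 + T) (K(T) = (T + 46)*(T - 243) = (46 + T)*(-243 + T) = (-243 + T)*(46 + T))
-K(E) = -(-11178 + 708² - 197*708) = -(-11178 + 501264 - 139476) = -1*350610 = -350610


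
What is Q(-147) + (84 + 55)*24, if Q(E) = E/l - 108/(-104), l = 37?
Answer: 3206409/962 ≈ 3333.1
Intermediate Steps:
Q(E) = 27/26 + E/37 (Q(E) = E/37 - 108/(-104) = E*(1/37) - 108*(-1/104) = E/37 + 27/26 = 27/26 + E/37)
Q(-147) + (84 + 55)*24 = (27/26 + (1/37)*(-147)) + (84 + 55)*24 = (27/26 - 147/37) + 139*24 = -2823/962 + 3336 = 3206409/962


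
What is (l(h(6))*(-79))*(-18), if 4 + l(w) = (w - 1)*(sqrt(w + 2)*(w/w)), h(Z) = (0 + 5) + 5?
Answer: -5688 + 25596*sqrt(3) ≈ 38646.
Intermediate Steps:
h(Z) = 10 (h(Z) = 5 + 5 = 10)
l(w) = -4 + sqrt(2 + w)*(-1 + w) (l(w) = -4 + (w - 1)*(sqrt(w + 2)*(w/w)) = -4 + (-1 + w)*(sqrt(2 + w)*1) = -4 + (-1 + w)*sqrt(2 + w) = -4 + sqrt(2 + w)*(-1 + w))
(l(h(6))*(-79))*(-18) = ((-4 - sqrt(2 + 10) + 10*sqrt(2 + 10))*(-79))*(-18) = ((-4 - sqrt(12) + 10*sqrt(12))*(-79))*(-18) = ((-4 - 2*sqrt(3) + 10*(2*sqrt(3)))*(-79))*(-18) = ((-4 - 2*sqrt(3) + 20*sqrt(3))*(-79))*(-18) = ((-4 + 18*sqrt(3))*(-79))*(-18) = (316 - 1422*sqrt(3))*(-18) = -5688 + 25596*sqrt(3)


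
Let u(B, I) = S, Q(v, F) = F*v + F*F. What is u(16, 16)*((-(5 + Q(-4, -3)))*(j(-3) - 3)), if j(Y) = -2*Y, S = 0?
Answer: 0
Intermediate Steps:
Q(v, F) = F² + F*v (Q(v, F) = F*v + F² = F² + F*v)
u(B, I) = 0
u(16, 16)*((-(5 + Q(-4, -3)))*(j(-3) - 3)) = 0*((-(5 - 3*(-3 - 4)))*(-2*(-3) - 3)) = 0*((-(5 - 3*(-7)))*(6 - 3)) = 0*(-(5 + 21)*3) = 0*(-1*26*3) = 0*(-26*3) = 0*(-78) = 0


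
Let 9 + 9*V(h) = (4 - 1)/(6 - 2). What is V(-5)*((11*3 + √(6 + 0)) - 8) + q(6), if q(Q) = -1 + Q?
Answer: -215/12 - 11*√6/12 ≈ -20.162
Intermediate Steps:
V(h) = -11/12 (V(h) = -1 + ((4 - 1)/(6 - 2))/9 = -1 + (3/4)/9 = -1 + (3*(¼))/9 = -1 + (⅑)*(¾) = -1 + 1/12 = -11/12)
V(-5)*((11*3 + √(6 + 0)) - 8) + q(6) = -11*((11*3 + √(6 + 0)) - 8)/12 + (-1 + 6) = -11*((33 + √6) - 8)/12 + 5 = -11*(25 + √6)/12 + 5 = (-275/12 - 11*√6/12) + 5 = -215/12 - 11*√6/12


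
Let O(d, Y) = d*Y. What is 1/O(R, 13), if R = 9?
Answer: 1/117 ≈ 0.0085470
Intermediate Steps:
O(d, Y) = Y*d
1/O(R, 13) = 1/(13*9) = 1/117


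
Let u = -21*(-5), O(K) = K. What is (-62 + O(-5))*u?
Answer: -7035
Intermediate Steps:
u = 105
(-62 + O(-5))*u = (-62 - 5)*105 = -67*105 = -7035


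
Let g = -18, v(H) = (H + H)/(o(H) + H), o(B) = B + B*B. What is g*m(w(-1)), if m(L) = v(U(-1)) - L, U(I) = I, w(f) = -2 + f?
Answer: -90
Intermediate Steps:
o(B) = B + B²
v(H) = 2*H/(H + H*(1 + H)) (v(H) = (H + H)/(H*(1 + H) + H) = (2*H)/(H + H*(1 + H)) = 2*H/(H + H*(1 + H)))
m(L) = 2 - L (m(L) = 2/(2 - 1) - L = 2/1 - L = 2*1 - L = 2 - L)
g*m(w(-1)) = -18*(2 - (-2 - 1)) = -18*(2 - 1*(-3)) = -18*(2 + 3) = -18*5 = -90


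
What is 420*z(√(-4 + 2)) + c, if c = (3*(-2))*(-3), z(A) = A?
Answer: 18 + 420*I*√2 ≈ 18.0 + 593.97*I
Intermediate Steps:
c = 18 (c = -6*(-3) = 18)
420*z(√(-4 + 2)) + c = 420*√(-4 + 2) + 18 = 420*√(-2) + 18 = 420*(I*√2) + 18 = 420*I*√2 + 18 = 18 + 420*I*√2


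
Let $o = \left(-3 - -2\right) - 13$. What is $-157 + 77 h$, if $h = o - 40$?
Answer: $-4315$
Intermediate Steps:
$o = -14$ ($o = \left(-3 + 2\right) - 13 = -1 - 13 = -14$)
$h = -54$ ($h = -14 - 40 = -54$)
$-157 + 77 h = -157 + 77 \left(-54\right) = -157 - 4158 = -4315$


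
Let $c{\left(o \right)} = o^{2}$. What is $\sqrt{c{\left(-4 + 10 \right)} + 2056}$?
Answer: $2 \sqrt{523} \approx 45.738$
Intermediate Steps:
$\sqrt{c{\left(-4 + 10 \right)} + 2056} = \sqrt{\left(-4 + 10\right)^{2} + 2056} = \sqrt{6^{2} + 2056} = \sqrt{36 + 2056} = \sqrt{2092} = 2 \sqrt{523}$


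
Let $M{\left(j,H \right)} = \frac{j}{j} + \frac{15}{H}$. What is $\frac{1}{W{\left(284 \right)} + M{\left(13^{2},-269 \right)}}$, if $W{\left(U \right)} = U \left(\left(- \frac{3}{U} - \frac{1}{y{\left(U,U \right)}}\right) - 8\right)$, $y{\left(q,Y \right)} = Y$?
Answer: $- \frac{269}{611990} \approx -0.00043955$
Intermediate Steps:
$M{\left(j,H \right)} = 1 + \frac{15}{H}$
$W{\left(U \right)} = U \left(-8 - \frac{4}{U}\right)$ ($W{\left(U \right)} = U \left(\left(- \frac{3}{U} - \frac{1}{U}\right) - 8\right) = U \left(- \frac{4}{U} - 8\right) = U \left(-8 - \frac{4}{U}\right)$)
$\frac{1}{W{\left(284 \right)} + M{\left(13^{2},-269 \right)}} = \frac{1}{\left(-4 - 2272\right) + \frac{15 - 269}{-269}} = \frac{1}{\left(-4 - 2272\right) - - \frac{254}{269}} = \frac{1}{-2276 + \frac{254}{269}} = \frac{1}{- \frac{611990}{269}} = - \frac{269}{611990}$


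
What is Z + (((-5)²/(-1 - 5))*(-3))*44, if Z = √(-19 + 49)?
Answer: 550 + √30 ≈ 555.48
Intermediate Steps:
Z = √30 ≈ 5.4772
Z + (((-5)²/(-1 - 5))*(-3))*44 = √30 + (((-5)²/(-1 - 5))*(-3))*44 = √30 + ((25/(-6))*(-3))*44 = √30 + (-⅙*25*(-3))*44 = √30 - 25/6*(-3)*44 = √30 + (25/2)*44 = √30 + 550 = 550 + √30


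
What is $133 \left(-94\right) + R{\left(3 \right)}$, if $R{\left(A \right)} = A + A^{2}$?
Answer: $-12490$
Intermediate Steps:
$133 \left(-94\right) + R{\left(3 \right)} = 133 \left(-94\right) + 3 \left(1 + 3\right) = -12502 + 3 \cdot 4 = -12502 + 12 = -12490$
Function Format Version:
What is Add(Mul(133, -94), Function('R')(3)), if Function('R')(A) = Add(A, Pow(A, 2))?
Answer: -12490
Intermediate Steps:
Add(Mul(133, -94), Function('R')(3)) = Add(Mul(133, -94), Mul(3, Add(1, 3))) = Add(-12502, Mul(3, 4)) = Add(-12502, 12) = -12490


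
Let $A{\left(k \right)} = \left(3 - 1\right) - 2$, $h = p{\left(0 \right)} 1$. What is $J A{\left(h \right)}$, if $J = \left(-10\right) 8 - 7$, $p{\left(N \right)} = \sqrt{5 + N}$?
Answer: $0$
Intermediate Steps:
$h = \sqrt{5}$ ($h = \sqrt{5 + 0} \cdot 1 = \sqrt{5} \cdot 1 = \sqrt{5} \approx 2.2361$)
$J = -87$ ($J = -80 - 7 = -87$)
$A{\left(k \right)} = 0$ ($A{\left(k \right)} = 2 - 2 = 0$)
$J A{\left(h \right)} = \left(-87\right) 0 = 0$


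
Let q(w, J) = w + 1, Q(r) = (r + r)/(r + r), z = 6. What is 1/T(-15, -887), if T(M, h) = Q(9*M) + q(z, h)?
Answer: ⅛ ≈ 0.12500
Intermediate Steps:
Q(r) = 1 (Q(r) = (2*r)/((2*r)) = (2*r)*(1/(2*r)) = 1)
q(w, J) = 1 + w
T(M, h) = 8 (T(M, h) = 1 + (1 + 6) = 1 + 7 = 8)
1/T(-15, -887) = 1/8 = ⅛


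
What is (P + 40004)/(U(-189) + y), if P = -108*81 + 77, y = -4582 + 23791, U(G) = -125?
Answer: 31333/19084 ≈ 1.6418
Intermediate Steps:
y = 19209
P = -8671 (P = -8748 + 77 = -8671)
(P + 40004)/(U(-189) + y) = (-8671 + 40004)/(-125 + 19209) = 31333/19084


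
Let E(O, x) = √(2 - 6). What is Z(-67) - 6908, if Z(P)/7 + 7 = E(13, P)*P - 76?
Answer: -7489 - 938*I ≈ -7489.0 - 938.0*I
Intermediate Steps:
E(O, x) = 2*I (E(O, x) = √(-4) = 2*I)
Z(P) = -581 + 14*I*P (Z(P) = -49 + 7*((2*I)*P - 76) = -49 + 7*(2*I*P - 76) = -49 + 7*(-76 + 2*I*P) = -49 + (-532 + 14*I*P) = -581 + 14*I*P)
Z(-67) - 6908 = (-581 + 14*I*(-67)) - 6908 = (-581 - 938*I) - 6908 = -7489 - 938*I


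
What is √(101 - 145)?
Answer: 2*I*√11 ≈ 6.6332*I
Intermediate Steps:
√(101 - 145) = √(-44) = 2*I*√11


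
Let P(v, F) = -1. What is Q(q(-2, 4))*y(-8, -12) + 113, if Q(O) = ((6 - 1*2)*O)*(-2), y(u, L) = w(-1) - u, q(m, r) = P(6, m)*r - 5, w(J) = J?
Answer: 617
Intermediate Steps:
q(m, r) = -5 - r (q(m, r) = -r - 5 = -5 - r)
y(u, L) = -1 - u
Q(O) = -8*O (Q(O) = ((6 - 2)*O)*(-2) = (4*O)*(-2) = -8*O)
Q(q(-2, 4))*y(-8, -12) + 113 = (-8*(-5 - 1*4))*(-1 - 1*(-8)) + 113 = (-8*(-5 - 4))*(-1 + 8) + 113 = -8*(-9)*7 + 113 = 72*7 + 113 = 504 + 113 = 617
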